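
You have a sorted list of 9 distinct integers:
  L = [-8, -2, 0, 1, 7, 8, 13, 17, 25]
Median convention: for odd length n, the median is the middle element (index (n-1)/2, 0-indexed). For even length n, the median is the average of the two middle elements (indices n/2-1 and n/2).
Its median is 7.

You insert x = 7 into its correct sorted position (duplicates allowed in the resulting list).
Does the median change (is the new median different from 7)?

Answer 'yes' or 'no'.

Old median = 7
Insert x = 7
New median = 7
Changed? no

Answer: no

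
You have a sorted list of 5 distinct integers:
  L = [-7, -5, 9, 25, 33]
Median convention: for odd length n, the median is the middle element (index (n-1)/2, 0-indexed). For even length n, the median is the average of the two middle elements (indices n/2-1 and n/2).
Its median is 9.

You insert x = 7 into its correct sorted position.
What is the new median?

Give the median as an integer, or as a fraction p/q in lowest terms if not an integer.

Answer: 8

Derivation:
Old list (sorted, length 5): [-7, -5, 9, 25, 33]
Old median = 9
Insert x = 7
Old length odd (5). Middle was index 2 = 9.
New length even (6). New median = avg of two middle elements.
x = 7: 2 elements are < x, 3 elements are > x.
New sorted list: [-7, -5, 7, 9, 25, 33]
New median = 8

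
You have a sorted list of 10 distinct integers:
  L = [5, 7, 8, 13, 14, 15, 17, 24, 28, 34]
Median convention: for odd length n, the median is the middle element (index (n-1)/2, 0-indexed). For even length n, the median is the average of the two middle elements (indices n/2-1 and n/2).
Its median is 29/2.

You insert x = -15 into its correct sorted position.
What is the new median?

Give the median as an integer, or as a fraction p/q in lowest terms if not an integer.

Answer: 14

Derivation:
Old list (sorted, length 10): [5, 7, 8, 13, 14, 15, 17, 24, 28, 34]
Old median = 29/2
Insert x = -15
Old length even (10). Middle pair: indices 4,5 = 14,15.
New length odd (11). New median = single middle element.
x = -15: 0 elements are < x, 10 elements are > x.
New sorted list: [-15, 5, 7, 8, 13, 14, 15, 17, 24, 28, 34]
New median = 14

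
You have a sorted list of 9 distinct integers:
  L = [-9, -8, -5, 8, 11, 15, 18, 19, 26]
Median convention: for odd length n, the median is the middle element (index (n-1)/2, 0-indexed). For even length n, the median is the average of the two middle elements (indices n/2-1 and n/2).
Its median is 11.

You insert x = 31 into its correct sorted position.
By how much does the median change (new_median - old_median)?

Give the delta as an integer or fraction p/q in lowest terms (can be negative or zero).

Old median = 11
After inserting x = 31: new sorted = [-9, -8, -5, 8, 11, 15, 18, 19, 26, 31]
New median = 13
Delta = 13 - 11 = 2

Answer: 2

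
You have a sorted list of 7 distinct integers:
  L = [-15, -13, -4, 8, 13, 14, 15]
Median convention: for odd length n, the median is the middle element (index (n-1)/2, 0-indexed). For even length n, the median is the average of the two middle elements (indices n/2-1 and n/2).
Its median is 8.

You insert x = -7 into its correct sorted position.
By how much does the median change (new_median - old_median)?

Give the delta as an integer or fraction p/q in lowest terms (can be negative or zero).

Answer: -6

Derivation:
Old median = 8
After inserting x = -7: new sorted = [-15, -13, -7, -4, 8, 13, 14, 15]
New median = 2
Delta = 2 - 8 = -6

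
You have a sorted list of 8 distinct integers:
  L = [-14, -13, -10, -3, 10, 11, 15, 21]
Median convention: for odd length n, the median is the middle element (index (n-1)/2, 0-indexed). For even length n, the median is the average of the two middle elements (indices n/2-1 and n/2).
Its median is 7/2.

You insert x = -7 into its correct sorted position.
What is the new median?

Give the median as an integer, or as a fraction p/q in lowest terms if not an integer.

Answer: -3

Derivation:
Old list (sorted, length 8): [-14, -13, -10, -3, 10, 11, 15, 21]
Old median = 7/2
Insert x = -7
Old length even (8). Middle pair: indices 3,4 = -3,10.
New length odd (9). New median = single middle element.
x = -7: 3 elements are < x, 5 elements are > x.
New sorted list: [-14, -13, -10, -7, -3, 10, 11, 15, 21]
New median = -3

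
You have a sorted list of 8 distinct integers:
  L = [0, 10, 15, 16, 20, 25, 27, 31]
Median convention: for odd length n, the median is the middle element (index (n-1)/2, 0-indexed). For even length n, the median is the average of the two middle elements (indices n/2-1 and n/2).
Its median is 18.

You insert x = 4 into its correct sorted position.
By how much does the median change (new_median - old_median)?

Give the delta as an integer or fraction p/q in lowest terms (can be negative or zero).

Old median = 18
After inserting x = 4: new sorted = [0, 4, 10, 15, 16, 20, 25, 27, 31]
New median = 16
Delta = 16 - 18 = -2

Answer: -2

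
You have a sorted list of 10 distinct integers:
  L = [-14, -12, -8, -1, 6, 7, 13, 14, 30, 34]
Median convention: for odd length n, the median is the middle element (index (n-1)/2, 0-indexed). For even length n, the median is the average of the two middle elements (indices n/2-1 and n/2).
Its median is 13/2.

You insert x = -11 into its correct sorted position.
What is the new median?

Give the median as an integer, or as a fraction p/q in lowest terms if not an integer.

Old list (sorted, length 10): [-14, -12, -8, -1, 6, 7, 13, 14, 30, 34]
Old median = 13/2
Insert x = -11
Old length even (10). Middle pair: indices 4,5 = 6,7.
New length odd (11). New median = single middle element.
x = -11: 2 elements are < x, 8 elements are > x.
New sorted list: [-14, -12, -11, -8, -1, 6, 7, 13, 14, 30, 34]
New median = 6

Answer: 6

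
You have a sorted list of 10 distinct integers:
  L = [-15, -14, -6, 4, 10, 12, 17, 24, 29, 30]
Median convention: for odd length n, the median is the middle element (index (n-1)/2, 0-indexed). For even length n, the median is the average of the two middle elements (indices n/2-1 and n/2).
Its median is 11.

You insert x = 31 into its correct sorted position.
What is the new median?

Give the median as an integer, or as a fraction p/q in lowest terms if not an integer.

Answer: 12

Derivation:
Old list (sorted, length 10): [-15, -14, -6, 4, 10, 12, 17, 24, 29, 30]
Old median = 11
Insert x = 31
Old length even (10). Middle pair: indices 4,5 = 10,12.
New length odd (11). New median = single middle element.
x = 31: 10 elements are < x, 0 elements are > x.
New sorted list: [-15, -14, -6, 4, 10, 12, 17, 24, 29, 30, 31]
New median = 12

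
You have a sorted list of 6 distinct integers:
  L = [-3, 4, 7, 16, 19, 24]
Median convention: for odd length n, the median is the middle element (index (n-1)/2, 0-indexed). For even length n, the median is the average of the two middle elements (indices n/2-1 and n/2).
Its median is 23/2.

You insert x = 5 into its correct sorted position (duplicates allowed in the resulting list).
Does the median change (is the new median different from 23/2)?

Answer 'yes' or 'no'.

Answer: yes

Derivation:
Old median = 23/2
Insert x = 5
New median = 7
Changed? yes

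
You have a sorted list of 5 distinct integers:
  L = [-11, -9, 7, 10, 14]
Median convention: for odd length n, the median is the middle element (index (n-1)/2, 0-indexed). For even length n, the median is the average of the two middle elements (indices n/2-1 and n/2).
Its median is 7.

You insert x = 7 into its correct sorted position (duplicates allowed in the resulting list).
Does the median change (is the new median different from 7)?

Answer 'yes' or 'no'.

Answer: no

Derivation:
Old median = 7
Insert x = 7
New median = 7
Changed? no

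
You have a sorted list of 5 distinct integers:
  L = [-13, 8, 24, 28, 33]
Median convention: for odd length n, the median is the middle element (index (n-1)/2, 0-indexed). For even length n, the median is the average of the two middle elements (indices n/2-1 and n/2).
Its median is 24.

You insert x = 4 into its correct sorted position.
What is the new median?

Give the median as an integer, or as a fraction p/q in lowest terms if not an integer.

Answer: 16

Derivation:
Old list (sorted, length 5): [-13, 8, 24, 28, 33]
Old median = 24
Insert x = 4
Old length odd (5). Middle was index 2 = 24.
New length even (6). New median = avg of two middle elements.
x = 4: 1 elements are < x, 4 elements are > x.
New sorted list: [-13, 4, 8, 24, 28, 33]
New median = 16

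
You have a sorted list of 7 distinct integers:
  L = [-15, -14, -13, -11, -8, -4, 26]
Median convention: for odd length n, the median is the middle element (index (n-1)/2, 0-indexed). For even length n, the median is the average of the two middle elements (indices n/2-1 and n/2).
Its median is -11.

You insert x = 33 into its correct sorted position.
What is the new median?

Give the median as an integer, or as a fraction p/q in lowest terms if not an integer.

Answer: -19/2

Derivation:
Old list (sorted, length 7): [-15, -14, -13, -11, -8, -4, 26]
Old median = -11
Insert x = 33
Old length odd (7). Middle was index 3 = -11.
New length even (8). New median = avg of two middle elements.
x = 33: 7 elements are < x, 0 elements are > x.
New sorted list: [-15, -14, -13, -11, -8, -4, 26, 33]
New median = -19/2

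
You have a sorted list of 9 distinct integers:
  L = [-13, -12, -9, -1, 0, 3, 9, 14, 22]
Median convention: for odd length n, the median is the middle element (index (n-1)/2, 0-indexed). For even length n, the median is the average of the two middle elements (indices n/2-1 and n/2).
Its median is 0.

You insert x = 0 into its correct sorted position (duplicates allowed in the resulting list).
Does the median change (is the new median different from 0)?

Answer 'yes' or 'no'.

Answer: no

Derivation:
Old median = 0
Insert x = 0
New median = 0
Changed? no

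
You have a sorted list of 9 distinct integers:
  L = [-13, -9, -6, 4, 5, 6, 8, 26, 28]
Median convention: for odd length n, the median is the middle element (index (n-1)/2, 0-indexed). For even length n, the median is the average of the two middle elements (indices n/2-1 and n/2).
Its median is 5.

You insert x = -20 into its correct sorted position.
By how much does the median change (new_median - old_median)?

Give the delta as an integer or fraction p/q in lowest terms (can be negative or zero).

Old median = 5
After inserting x = -20: new sorted = [-20, -13, -9, -6, 4, 5, 6, 8, 26, 28]
New median = 9/2
Delta = 9/2 - 5 = -1/2

Answer: -1/2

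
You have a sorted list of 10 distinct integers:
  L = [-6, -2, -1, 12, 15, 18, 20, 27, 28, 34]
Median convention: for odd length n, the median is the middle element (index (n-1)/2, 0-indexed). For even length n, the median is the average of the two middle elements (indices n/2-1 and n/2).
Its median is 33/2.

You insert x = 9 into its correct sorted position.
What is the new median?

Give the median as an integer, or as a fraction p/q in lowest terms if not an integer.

Old list (sorted, length 10): [-6, -2, -1, 12, 15, 18, 20, 27, 28, 34]
Old median = 33/2
Insert x = 9
Old length even (10). Middle pair: indices 4,5 = 15,18.
New length odd (11). New median = single middle element.
x = 9: 3 elements are < x, 7 elements are > x.
New sorted list: [-6, -2, -1, 9, 12, 15, 18, 20, 27, 28, 34]
New median = 15

Answer: 15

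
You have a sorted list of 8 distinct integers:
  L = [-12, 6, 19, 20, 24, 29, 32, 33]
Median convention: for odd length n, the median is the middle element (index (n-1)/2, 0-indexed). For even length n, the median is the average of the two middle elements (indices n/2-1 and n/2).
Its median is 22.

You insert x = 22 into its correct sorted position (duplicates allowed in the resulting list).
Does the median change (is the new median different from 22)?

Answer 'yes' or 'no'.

Old median = 22
Insert x = 22
New median = 22
Changed? no

Answer: no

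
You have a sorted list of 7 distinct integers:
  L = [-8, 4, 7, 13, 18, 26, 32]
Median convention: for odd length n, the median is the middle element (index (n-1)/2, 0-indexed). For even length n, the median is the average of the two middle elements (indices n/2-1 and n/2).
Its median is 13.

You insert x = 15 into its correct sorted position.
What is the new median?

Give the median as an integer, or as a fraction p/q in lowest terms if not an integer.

Answer: 14

Derivation:
Old list (sorted, length 7): [-8, 4, 7, 13, 18, 26, 32]
Old median = 13
Insert x = 15
Old length odd (7). Middle was index 3 = 13.
New length even (8). New median = avg of two middle elements.
x = 15: 4 elements are < x, 3 elements are > x.
New sorted list: [-8, 4, 7, 13, 15, 18, 26, 32]
New median = 14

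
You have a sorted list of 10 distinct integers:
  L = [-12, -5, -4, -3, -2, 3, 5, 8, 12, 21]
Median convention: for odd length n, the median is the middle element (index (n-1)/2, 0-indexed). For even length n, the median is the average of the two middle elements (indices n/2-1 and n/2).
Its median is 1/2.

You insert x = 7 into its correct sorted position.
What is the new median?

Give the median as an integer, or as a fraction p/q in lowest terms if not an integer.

Old list (sorted, length 10): [-12, -5, -4, -3, -2, 3, 5, 8, 12, 21]
Old median = 1/2
Insert x = 7
Old length even (10). Middle pair: indices 4,5 = -2,3.
New length odd (11). New median = single middle element.
x = 7: 7 elements are < x, 3 elements are > x.
New sorted list: [-12, -5, -4, -3, -2, 3, 5, 7, 8, 12, 21]
New median = 3

Answer: 3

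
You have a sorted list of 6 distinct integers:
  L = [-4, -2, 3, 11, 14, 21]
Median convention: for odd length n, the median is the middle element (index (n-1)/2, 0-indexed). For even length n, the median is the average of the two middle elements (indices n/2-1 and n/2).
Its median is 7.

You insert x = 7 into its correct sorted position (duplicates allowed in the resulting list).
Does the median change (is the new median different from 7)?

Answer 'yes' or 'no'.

Answer: no

Derivation:
Old median = 7
Insert x = 7
New median = 7
Changed? no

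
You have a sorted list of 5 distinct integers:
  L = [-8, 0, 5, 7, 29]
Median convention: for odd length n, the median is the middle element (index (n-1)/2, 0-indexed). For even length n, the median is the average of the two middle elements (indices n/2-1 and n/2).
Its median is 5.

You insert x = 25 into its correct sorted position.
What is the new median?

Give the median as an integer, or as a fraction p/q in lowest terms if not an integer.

Old list (sorted, length 5): [-8, 0, 5, 7, 29]
Old median = 5
Insert x = 25
Old length odd (5). Middle was index 2 = 5.
New length even (6). New median = avg of two middle elements.
x = 25: 4 elements are < x, 1 elements are > x.
New sorted list: [-8, 0, 5, 7, 25, 29]
New median = 6

Answer: 6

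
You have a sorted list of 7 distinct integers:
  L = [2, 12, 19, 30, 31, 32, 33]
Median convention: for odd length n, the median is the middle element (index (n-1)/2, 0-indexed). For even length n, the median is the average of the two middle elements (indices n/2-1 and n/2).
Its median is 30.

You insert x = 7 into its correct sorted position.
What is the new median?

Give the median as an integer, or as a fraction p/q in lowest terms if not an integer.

Old list (sorted, length 7): [2, 12, 19, 30, 31, 32, 33]
Old median = 30
Insert x = 7
Old length odd (7). Middle was index 3 = 30.
New length even (8). New median = avg of two middle elements.
x = 7: 1 elements are < x, 6 elements are > x.
New sorted list: [2, 7, 12, 19, 30, 31, 32, 33]
New median = 49/2

Answer: 49/2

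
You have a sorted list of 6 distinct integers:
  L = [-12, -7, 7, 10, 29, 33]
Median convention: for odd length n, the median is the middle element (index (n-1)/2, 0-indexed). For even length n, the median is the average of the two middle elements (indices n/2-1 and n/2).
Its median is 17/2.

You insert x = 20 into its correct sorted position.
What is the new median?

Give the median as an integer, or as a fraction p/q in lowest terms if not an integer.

Answer: 10

Derivation:
Old list (sorted, length 6): [-12, -7, 7, 10, 29, 33]
Old median = 17/2
Insert x = 20
Old length even (6). Middle pair: indices 2,3 = 7,10.
New length odd (7). New median = single middle element.
x = 20: 4 elements are < x, 2 elements are > x.
New sorted list: [-12, -7, 7, 10, 20, 29, 33]
New median = 10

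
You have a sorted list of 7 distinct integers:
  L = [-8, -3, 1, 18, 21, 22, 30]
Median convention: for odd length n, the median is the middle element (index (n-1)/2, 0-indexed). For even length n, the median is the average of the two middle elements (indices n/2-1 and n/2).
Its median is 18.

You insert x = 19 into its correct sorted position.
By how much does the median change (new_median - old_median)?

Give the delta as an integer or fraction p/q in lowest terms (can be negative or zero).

Answer: 1/2

Derivation:
Old median = 18
After inserting x = 19: new sorted = [-8, -3, 1, 18, 19, 21, 22, 30]
New median = 37/2
Delta = 37/2 - 18 = 1/2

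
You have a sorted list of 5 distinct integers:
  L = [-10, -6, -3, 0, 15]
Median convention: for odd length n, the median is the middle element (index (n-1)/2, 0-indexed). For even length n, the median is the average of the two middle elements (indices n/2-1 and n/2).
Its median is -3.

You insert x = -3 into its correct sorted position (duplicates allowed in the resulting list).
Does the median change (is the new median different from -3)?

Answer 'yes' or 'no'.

Answer: no

Derivation:
Old median = -3
Insert x = -3
New median = -3
Changed? no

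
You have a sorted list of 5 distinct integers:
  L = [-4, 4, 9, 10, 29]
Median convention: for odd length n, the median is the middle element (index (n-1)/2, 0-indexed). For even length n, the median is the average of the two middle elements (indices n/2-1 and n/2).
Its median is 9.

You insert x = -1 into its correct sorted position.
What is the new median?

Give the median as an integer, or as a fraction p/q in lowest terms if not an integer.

Answer: 13/2

Derivation:
Old list (sorted, length 5): [-4, 4, 9, 10, 29]
Old median = 9
Insert x = -1
Old length odd (5). Middle was index 2 = 9.
New length even (6). New median = avg of two middle elements.
x = -1: 1 elements are < x, 4 elements are > x.
New sorted list: [-4, -1, 4, 9, 10, 29]
New median = 13/2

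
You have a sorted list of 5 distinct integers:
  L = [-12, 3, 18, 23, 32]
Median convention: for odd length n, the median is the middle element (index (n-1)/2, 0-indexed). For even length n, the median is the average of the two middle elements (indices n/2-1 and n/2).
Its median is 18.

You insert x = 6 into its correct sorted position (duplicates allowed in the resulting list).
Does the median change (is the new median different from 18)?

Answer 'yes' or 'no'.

Old median = 18
Insert x = 6
New median = 12
Changed? yes

Answer: yes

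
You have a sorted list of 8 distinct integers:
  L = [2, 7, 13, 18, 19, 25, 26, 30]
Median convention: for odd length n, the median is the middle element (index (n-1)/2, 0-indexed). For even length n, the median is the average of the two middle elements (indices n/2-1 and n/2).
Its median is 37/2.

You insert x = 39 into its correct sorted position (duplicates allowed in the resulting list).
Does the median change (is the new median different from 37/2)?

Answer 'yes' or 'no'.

Old median = 37/2
Insert x = 39
New median = 19
Changed? yes

Answer: yes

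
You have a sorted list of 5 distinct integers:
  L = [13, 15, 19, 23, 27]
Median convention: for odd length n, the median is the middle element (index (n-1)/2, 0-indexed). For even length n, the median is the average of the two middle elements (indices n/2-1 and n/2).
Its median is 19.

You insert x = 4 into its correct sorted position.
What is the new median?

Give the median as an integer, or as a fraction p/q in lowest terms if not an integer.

Old list (sorted, length 5): [13, 15, 19, 23, 27]
Old median = 19
Insert x = 4
Old length odd (5). Middle was index 2 = 19.
New length even (6). New median = avg of two middle elements.
x = 4: 0 elements are < x, 5 elements are > x.
New sorted list: [4, 13, 15, 19, 23, 27]
New median = 17

Answer: 17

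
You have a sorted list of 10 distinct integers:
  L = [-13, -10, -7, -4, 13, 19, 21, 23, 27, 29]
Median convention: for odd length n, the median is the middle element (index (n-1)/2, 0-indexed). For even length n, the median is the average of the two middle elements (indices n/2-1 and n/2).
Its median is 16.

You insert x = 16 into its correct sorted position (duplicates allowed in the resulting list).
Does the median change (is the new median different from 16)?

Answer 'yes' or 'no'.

Answer: no

Derivation:
Old median = 16
Insert x = 16
New median = 16
Changed? no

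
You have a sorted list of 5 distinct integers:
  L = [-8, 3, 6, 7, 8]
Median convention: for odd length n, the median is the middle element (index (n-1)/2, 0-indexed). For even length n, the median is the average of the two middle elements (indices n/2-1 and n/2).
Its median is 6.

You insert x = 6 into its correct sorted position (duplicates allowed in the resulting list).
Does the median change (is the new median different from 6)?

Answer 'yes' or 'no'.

Old median = 6
Insert x = 6
New median = 6
Changed? no

Answer: no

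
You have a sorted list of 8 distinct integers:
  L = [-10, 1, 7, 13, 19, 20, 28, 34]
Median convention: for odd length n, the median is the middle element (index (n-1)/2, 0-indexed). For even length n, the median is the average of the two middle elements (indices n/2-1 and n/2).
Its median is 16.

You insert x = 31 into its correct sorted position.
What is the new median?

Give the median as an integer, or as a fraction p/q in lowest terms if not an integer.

Old list (sorted, length 8): [-10, 1, 7, 13, 19, 20, 28, 34]
Old median = 16
Insert x = 31
Old length even (8). Middle pair: indices 3,4 = 13,19.
New length odd (9). New median = single middle element.
x = 31: 7 elements are < x, 1 elements are > x.
New sorted list: [-10, 1, 7, 13, 19, 20, 28, 31, 34]
New median = 19

Answer: 19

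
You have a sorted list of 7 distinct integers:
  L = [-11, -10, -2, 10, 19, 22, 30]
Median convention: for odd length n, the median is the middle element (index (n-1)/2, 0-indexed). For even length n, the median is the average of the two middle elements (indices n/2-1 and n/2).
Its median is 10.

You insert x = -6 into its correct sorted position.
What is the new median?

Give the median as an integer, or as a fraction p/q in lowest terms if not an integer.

Old list (sorted, length 7): [-11, -10, -2, 10, 19, 22, 30]
Old median = 10
Insert x = -6
Old length odd (7). Middle was index 3 = 10.
New length even (8). New median = avg of two middle elements.
x = -6: 2 elements are < x, 5 elements are > x.
New sorted list: [-11, -10, -6, -2, 10, 19, 22, 30]
New median = 4

Answer: 4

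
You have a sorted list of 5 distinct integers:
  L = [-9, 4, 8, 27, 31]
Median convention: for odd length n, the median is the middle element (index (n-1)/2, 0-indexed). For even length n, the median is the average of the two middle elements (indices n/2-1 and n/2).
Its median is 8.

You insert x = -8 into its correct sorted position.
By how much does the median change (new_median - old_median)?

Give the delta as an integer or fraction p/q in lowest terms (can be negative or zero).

Answer: -2

Derivation:
Old median = 8
After inserting x = -8: new sorted = [-9, -8, 4, 8, 27, 31]
New median = 6
Delta = 6 - 8 = -2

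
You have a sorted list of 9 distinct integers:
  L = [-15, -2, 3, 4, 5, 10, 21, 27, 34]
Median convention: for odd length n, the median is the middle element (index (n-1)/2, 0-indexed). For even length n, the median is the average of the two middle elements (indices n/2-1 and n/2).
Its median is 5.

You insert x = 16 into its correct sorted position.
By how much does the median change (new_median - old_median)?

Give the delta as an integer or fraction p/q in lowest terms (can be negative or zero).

Answer: 5/2

Derivation:
Old median = 5
After inserting x = 16: new sorted = [-15, -2, 3, 4, 5, 10, 16, 21, 27, 34]
New median = 15/2
Delta = 15/2 - 5 = 5/2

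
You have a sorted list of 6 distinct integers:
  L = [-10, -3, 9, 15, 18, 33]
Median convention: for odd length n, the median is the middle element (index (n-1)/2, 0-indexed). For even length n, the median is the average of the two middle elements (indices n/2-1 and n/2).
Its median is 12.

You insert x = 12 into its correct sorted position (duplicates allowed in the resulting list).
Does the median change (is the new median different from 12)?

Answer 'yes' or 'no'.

Old median = 12
Insert x = 12
New median = 12
Changed? no

Answer: no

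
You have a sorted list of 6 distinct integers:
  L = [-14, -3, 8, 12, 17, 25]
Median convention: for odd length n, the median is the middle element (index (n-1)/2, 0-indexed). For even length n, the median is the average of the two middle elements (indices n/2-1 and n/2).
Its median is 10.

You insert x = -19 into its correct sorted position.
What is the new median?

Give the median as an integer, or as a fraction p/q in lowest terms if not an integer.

Old list (sorted, length 6): [-14, -3, 8, 12, 17, 25]
Old median = 10
Insert x = -19
Old length even (6). Middle pair: indices 2,3 = 8,12.
New length odd (7). New median = single middle element.
x = -19: 0 elements are < x, 6 elements are > x.
New sorted list: [-19, -14, -3, 8, 12, 17, 25]
New median = 8

Answer: 8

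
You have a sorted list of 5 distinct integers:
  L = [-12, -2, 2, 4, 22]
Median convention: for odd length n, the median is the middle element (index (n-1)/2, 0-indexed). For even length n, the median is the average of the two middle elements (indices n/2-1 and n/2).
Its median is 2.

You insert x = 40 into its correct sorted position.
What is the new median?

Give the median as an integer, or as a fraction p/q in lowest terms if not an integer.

Old list (sorted, length 5): [-12, -2, 2, 4, 22]
Old median = 2
Insert x = 40
Old length odd (5). Middle was index 2 = 2.
New length even (6). New median = avg of two middle elements.
x = 40: 5 elements are < x, 0 elements are > x.
New sorted list: [-12, -2, 2, 4, 22, 40]
New median = 3

Answer: 3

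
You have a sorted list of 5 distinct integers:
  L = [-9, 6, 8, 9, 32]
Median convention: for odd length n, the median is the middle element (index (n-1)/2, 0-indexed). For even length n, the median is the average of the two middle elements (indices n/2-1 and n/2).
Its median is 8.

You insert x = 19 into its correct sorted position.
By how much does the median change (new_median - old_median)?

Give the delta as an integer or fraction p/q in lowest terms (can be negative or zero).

Old median = 8
After inserting x = 19: new sorted = [-9, 6, 8, 9, 19, 32]
New median = 17/2
Delta = 17/2 - 8 = 1/2

Answer: 1/2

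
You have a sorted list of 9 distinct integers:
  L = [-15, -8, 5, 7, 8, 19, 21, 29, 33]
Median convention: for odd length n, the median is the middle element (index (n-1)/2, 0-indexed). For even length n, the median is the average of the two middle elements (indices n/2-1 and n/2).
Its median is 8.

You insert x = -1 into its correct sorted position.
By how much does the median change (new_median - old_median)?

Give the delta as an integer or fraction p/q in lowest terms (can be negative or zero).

Answer: -1/2

Derivation:
Old median = 8
After inserting x = -1: new sorted = [-15, -8, -1, 5, 7, 8, 19, 21, 29, 33]
New median = 15/2
Delta = 15/2 - 8 = -1/2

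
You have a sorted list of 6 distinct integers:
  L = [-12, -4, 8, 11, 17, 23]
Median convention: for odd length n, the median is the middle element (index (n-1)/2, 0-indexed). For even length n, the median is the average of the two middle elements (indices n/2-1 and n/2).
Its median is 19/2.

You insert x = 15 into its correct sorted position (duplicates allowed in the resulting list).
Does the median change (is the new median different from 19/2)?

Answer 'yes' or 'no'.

Old median = 19/2
Insert x = 15
New median = 11
Changed? yes

Answer: yes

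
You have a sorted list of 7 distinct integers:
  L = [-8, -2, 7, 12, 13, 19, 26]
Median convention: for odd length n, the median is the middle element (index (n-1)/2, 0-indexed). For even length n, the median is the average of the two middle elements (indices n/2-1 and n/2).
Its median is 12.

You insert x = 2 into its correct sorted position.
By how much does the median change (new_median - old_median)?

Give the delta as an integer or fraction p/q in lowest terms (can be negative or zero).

Old median = 12
After inserting x = 2: new sorted = [-8, -2, 2, 7, 12, 13, 19, 26]
New median = 19/2
Delta = 19/2 - 12 = -5/2

Answer: -5/2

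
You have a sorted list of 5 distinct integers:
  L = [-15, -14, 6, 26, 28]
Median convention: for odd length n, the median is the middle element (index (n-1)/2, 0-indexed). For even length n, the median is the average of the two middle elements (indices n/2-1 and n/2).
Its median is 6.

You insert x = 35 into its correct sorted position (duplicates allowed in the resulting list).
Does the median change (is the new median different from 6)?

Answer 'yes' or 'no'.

Answer: yes

Derivation:
Old median = 6
Insert x = 35
New median = 16
Changed? yes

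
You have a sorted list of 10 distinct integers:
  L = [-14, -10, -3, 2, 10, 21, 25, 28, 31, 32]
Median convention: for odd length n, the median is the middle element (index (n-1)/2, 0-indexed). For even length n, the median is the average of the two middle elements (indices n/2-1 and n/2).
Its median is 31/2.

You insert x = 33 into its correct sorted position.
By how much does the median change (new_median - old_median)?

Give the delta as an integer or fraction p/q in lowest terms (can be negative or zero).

Old median = 31/2
After inserting x = 33: new sorted = [-14, -10, -3, 2, 10, 21, 25, 28, 31, 32, 33]
New median = 21
Delta = 21 - 31/2 = 11/2

Answer: 11/2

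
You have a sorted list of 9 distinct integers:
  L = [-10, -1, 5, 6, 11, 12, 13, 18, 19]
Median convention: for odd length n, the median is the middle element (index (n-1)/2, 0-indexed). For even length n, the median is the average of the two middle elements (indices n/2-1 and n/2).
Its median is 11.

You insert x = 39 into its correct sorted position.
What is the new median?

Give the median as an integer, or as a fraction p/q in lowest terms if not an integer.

Answer: 23/2

Derivation:
Old list (sorted, length 9): [-10, -1, 5, 6, 11, 12, 13, 18, 19]
Old median = 11
Insert x = 39
Old length odd (9). Middle was index 4 = 11.
New length even (10). New median = avg of two middle elements.
x = 39: 9 elements are < x, 0 elements are > x.
New sorted list: [-10, -1, 5, 6, 11, 12, 13, 18, 19, 39]
New median = 23/2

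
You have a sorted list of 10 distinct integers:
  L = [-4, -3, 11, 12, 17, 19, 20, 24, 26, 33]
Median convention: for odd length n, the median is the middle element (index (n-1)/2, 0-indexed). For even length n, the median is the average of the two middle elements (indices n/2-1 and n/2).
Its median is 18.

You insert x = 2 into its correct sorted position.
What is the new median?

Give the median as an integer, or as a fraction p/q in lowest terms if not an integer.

Old list (sorted, length 10): [-4, -3, 11, 12, 17, 19, 20, 24, 26, 33]
Old median = 18
Insert x = 2
Old length even (10). Middle pair: indices 4,5 = 17,19.
New length odd (11). New median = single middle element.
x = 2: 2 elements are < x, 8 elements are > x.
New sorted list: [-4, -3, 2, 11, 12, 17, 19, 20, 24, 26, 33]
New median = 17

Answer: 17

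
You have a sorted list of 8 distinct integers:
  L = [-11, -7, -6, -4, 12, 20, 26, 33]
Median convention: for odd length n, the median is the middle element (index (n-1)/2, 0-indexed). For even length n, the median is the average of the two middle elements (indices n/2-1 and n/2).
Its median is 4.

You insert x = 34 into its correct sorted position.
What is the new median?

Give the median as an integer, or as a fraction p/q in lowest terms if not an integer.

Old list (sorted, length 8): [-11, -7, -6, -4, 12, 20, 26, 33]
Old median = 4
Insert x = 34
Old length even (8). Middle pair: indices 3,4 = -4,12.
New length odd (9). New median = single middle element.
x = 34: 8 elements are < x, 0 elements are > x.
New sorted list: [-11, -7, -6, -4, 12, 20, 26, 33, 34]
New median = 12

Answer: 12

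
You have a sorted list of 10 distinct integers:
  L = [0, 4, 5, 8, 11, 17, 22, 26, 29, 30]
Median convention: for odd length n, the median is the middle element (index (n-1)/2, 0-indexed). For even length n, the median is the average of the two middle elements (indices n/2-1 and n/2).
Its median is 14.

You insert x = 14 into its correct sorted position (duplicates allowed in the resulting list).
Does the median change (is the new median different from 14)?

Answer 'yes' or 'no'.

Old median = 14
Insert x = 14
New median = 14
Changed? no

Answer: no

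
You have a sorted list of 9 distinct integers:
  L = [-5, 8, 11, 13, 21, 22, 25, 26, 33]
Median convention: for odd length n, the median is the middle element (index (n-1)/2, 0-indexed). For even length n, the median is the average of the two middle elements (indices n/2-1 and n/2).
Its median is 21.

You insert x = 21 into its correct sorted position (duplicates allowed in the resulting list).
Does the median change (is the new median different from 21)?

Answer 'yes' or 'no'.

Old median = 21
Insert x = 21
New median = 21
Changed? no

Answer: no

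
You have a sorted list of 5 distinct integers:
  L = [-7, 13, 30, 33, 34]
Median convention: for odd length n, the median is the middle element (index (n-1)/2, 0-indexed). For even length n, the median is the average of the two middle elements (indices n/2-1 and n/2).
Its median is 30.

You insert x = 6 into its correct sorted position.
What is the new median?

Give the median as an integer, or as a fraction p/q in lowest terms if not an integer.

Answer: 43/2

Derivation:
Old list (sorted, length 5): [-7, 13, 30, 33, 34]
Old median = 30
Insert x = 6
Old length odd (5). Middle was index 2 = 30.
New length even (6). New median = avg of two middle elements.
x = 6: 1 elements are < x, 4 elements are > x.
New sorted list: [-7, 6, 13, 30, 33, 34]
New median = 43/2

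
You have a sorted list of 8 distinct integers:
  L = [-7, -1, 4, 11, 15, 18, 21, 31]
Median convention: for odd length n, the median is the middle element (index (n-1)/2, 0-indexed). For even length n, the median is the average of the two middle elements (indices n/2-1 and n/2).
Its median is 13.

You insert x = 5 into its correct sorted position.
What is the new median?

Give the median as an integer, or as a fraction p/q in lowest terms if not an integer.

Old list (sorted, length 8): [-7, -1, 4, 11, 15, 18, 21, 31]
Old median = 13
Insert x = 5
Old length even (8). Middle pair: indices 3,4 = 11,15.
New length odd (9). New median = single middle element.
x = 5: 3 elements are < x, 5 elements are > x.
New sorted list: [-7, -1, 4, 5, 11, 15, 18, 21, 31]
New median = 11

Answer: 11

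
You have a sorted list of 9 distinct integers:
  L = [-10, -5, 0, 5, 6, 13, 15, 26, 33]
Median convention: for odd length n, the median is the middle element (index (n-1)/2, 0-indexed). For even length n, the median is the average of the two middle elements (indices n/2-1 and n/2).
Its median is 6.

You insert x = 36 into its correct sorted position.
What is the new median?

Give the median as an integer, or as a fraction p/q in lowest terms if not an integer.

Old list (sorted, length 9): [-10, -5, 0, 5, 6, 13, 15, 26, 33]
Old median = 6
Insert x = 36
Old length odd (9). Middle was index 4 = 6.
New length even (10). New median = avg of two middle elements.
x = 36: 9 elements are < x, 0 elements are > x.
New sorted list: [-10, -5, 0, 5, 6, 13, 15, 26, 33, 36]
New median = 19/2

Answer: 19/2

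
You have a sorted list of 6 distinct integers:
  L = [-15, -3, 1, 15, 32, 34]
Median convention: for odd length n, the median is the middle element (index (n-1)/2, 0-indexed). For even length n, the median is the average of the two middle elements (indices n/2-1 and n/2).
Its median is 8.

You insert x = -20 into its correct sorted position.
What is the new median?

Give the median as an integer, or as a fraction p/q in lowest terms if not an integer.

Old list (sorted, length 6): [-15, -3, 1, 15, 32, 34]
Old median = 8
Insert x = -20
Old length even (6). Middle pair: indices 2,3 = 1,15.
New length odd (7). New median = single middle element.
x = -20: 0 elements are < x, 6 elements are > x.
New sorted list: [-20, -15, -3, 1, 15, 32, 34]
New median = 1

Answer: 1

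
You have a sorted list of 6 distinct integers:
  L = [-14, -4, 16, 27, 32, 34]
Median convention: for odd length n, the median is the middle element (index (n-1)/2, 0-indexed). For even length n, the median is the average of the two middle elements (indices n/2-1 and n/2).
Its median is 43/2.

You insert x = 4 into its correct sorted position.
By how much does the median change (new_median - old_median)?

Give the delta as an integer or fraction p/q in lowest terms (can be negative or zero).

Old median = 43/2
After inserting x = 4: new sorted = [-14, -4, 4, 16, 27, 32, 34]
New median = 16
Delta = 16 - 43/2 = -11/2

Answer: -11/2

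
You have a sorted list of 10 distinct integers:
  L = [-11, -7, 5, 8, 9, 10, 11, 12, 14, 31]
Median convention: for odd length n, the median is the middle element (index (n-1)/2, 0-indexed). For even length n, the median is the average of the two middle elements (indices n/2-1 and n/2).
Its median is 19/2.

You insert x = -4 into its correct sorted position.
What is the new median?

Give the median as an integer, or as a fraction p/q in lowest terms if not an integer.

Old list (sorted, length 10): [-11, -7, 5, 8, 9, 10, 11, 12, 14, 31]
Old median = 19/2
Insert x = -4
Old length even (10). Middle pair: indices 4,5 = 9,10.
New length odd (11). New median = single middle element.
x = -4: 2 elements are < x, 8 elements are > x.
New sorted list: [-11, -7, -4, 5, 8, 9, 10, 11, 12, 14, 31]
New median = 9

Answer: 9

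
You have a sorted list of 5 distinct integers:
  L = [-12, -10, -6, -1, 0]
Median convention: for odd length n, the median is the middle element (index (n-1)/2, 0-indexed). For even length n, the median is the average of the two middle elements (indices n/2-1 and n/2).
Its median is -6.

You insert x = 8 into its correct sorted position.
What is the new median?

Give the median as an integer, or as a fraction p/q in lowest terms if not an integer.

Answer: -7/2

Derivation:
Old list (sorted, length 5): [-12, -10, -6, -1, 0]
Old median = -6
Insert x = 8
Old length odd (5). Middle was index 2 = -6.
New length even (6). New median = avg of two middle elements.
x = 8: 5 elements are < x, 0 elements are > x.
New sorted list: [-12, -10, -6, -1, 0, 8]
New median = -7/2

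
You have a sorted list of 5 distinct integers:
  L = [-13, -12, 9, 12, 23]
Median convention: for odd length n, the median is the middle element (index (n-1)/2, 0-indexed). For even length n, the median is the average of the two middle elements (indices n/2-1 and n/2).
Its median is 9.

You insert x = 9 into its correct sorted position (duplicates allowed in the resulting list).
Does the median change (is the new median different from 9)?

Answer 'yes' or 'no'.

Answer: no

Derivation:
Old median = 9
Insert x = 9
New median = 9
Changed? no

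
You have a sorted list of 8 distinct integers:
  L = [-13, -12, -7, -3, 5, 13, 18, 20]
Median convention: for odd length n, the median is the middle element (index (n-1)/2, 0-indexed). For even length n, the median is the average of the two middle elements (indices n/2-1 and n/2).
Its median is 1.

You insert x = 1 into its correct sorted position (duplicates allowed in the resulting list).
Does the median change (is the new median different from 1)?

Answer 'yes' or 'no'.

Old median = 1
Insert x = 1
New median = 1
Changed? no

Answer: no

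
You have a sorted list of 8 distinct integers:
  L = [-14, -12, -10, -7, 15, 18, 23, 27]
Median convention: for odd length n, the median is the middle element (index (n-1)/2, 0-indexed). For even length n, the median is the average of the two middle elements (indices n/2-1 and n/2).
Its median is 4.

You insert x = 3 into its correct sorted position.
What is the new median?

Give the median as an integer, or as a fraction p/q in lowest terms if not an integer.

Old list (sorted, length 8): [-14, -12, -10, -7, 15, 18, 23, 27]
Old median = 4
Insert x = 3
Old length even (8). Middle pair: indices 3,4 = -7,15.
New length odd (9). New median = single middle element.
x = 3: 4 elements are < x, 4 elements are > x.
New sorted list: [-14, -12, -10, -7, 3, 15, 18, 23, 27]
New median = 3

Answer: 3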